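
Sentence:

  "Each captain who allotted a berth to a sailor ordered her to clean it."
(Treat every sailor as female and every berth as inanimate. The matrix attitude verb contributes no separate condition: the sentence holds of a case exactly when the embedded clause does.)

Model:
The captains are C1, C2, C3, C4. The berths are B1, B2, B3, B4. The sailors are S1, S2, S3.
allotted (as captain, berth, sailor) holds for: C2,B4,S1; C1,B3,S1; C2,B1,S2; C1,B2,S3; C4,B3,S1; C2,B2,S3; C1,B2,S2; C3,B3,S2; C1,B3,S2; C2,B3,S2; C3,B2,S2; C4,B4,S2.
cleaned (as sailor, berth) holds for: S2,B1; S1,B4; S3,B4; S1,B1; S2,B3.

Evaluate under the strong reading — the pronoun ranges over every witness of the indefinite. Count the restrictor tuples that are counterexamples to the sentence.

7

"her" takes "a sailor" as antecedent and "it" takes "a berth"; both are donkey pronouns co-varying with the restrictor.
Strong reading: for every (c,b,s) with allotted(c,b,s), cleaned(s,b).
Restrictor triples: (C1,B2,S2)→cleaned(S2,B2) ✗  (C1,B2,S3)→cleaned(S3,B2) ✗  (C1,B3,S1)→cleaned(S1,B3) ✗  (C1,B3,S2)→cleaned(S2,B3) ✓  (C2,B1,S2)→cleaned(S2,B1) ✓  (C2,B2,S3)→cleaned(S3,B2) ✗  (C2,B3,S2)→cleaned(S2,B3) ✓  (C2,B4,S1)→cleaned(S1,B4) ✓  (C3,B2,S2)→cleaned(S2,B2) ✗  (C3,B3,S2)→cleaned(S2,B3) ✓  (C4,B3,S1)→cleaned(S1,B3) ✗  (C4,B4,S2)→cleaned(S2,B4) ✗
Counterexamples (restrictor triples failing the scope): 7.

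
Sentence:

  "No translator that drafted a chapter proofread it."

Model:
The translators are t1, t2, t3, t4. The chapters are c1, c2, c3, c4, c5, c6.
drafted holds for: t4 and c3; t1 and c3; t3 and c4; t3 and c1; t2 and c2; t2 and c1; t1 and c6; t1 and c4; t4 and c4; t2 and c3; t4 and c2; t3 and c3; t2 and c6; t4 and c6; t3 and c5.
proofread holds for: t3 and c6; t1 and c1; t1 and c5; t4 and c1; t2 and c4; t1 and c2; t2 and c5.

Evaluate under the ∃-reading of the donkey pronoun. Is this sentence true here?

True

"it" takes "a chapter" as antecedent — a donkey pronoun bound across the clause boundary.
Truth condition: for no (t,c) with drafted(t,c) does proofread(t,c) hold.
Restrictor pairs — does the scope hold? (t1,c3):fails  (t1,c4):fails  (t1,c6):fails  (t2,c1):fails  (t2,c2):fails  (t2,c3):fails  (t2,c6):fails  (t3,c1):fails  (t3,c3):fails  (t3,c4):fails  (t3,c5):fails  (t4,c2):fails  (t4,c3):fails  (t4,c4):fails  (t4,c6):fails
Scope holds for no restrictor pair, so the sentence is true.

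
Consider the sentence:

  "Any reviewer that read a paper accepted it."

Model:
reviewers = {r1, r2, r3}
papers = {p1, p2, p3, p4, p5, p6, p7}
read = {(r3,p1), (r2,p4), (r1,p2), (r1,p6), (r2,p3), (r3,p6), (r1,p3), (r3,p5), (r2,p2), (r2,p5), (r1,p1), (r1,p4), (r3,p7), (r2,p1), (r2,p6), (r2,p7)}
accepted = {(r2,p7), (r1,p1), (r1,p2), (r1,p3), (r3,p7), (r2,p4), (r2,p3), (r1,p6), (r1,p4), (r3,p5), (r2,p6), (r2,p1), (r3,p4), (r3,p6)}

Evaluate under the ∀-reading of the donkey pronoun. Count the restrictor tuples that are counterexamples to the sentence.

"it" takes "a paper" as antecedent — a donkey pronoun bound across the clause boundary.
Strong reading: for every (r,p) with read(r,p), accepted(r,p).
Restrictor pairs: (r1,p1) ✓  (r1,p2) ✓  (r1,p3) ✓  (r1,p4) ✓  (r1,p6) ✓  (r2,p1) ✓  (r2,p2) ✗  (r2,p3) ✓  (r2,p4) ✓  (r2,p5) ✗  (r2,p6) ✓  (r2,p7) ✓  (r3,p1) ✗  (r3,p5) ✓  (r3,p6) ✓  (r3,p7) ✓
Counterexamples (restrictor pairs failing the scope): 3.

3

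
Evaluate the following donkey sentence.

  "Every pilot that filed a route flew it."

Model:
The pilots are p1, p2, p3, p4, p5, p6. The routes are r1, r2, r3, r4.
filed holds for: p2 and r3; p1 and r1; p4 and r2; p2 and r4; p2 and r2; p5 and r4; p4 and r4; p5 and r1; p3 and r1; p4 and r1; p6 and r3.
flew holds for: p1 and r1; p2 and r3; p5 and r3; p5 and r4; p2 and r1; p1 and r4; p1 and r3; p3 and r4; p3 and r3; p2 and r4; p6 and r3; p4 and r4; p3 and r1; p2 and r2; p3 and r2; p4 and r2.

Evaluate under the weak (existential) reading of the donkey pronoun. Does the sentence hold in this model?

"it" takes "a route" as antecedent — a donkey pronoun bound across the clause boundary.
Weak reading: every pilot p with some filed-route has at least one filed-route r such that flew(p,r).
Per pilot: p1:✓  p2:✓  p3:✓  p4:✓  p5:✓  p6:✓
Every pilot in the restrictor has a witness.

True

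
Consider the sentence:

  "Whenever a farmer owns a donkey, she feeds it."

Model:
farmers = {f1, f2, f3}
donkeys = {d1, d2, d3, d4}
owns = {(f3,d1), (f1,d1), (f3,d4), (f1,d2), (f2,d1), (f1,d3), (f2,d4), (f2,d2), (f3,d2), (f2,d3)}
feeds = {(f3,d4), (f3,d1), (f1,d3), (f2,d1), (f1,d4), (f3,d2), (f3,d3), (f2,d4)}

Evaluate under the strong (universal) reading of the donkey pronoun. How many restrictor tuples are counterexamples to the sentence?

"it" takes "a donkey" as antecedent — a donkey pronoun bound across the clause boundary.
Strong reading: for every (f,d) with owns(f,d), feeds(f,d).
Restrictor pairs: (f1,d1) ✗  (f1,d2) ✗  (f1,d3) ✓  (f2,d1) ✓  (f2,d2) ✗  (f2,d3) ✗  (f2,d4) ✓  (f3,d1) ✓  (f3,d2) ✓  (f3,d4) ✓
Counterexamples (restrictor pairs failing the scope): 4.

4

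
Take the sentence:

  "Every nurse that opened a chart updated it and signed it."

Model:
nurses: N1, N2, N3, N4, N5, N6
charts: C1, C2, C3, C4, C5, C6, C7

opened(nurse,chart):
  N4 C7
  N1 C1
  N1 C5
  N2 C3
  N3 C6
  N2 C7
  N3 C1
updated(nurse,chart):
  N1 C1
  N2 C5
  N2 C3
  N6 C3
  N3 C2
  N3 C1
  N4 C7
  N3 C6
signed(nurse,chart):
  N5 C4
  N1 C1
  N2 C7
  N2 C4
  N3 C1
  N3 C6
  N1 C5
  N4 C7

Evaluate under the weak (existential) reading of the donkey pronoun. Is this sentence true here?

"it" takes "a chart" as antecedent — a donkey pronoun bound across the clause boundary.
Weak reading: every nurse n with some opened-chart has at least one opened-chart c such that updated(n,c) ∧ signed(n,c).
Per nurse: N1:✓  N2:✗  N3:✓  N4:✓
N2 has no witness among its opened-charts.

False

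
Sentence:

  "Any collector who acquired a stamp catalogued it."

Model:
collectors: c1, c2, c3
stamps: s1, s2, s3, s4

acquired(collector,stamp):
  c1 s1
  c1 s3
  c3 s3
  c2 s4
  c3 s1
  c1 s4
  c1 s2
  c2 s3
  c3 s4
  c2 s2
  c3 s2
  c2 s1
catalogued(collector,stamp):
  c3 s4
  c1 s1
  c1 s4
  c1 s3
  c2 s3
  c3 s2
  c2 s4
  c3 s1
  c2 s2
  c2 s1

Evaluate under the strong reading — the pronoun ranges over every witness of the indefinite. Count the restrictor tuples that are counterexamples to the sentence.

"it" takes "a stamp" as antecedent — a donkey pronoun bound across the clause boundary.
Strong reading: for every (c,s) with acquired(c,s), catalogued(c,s).
Restrictor pairs: (c1,s1) ✓  (c1,s2) ✗  (c1,s3) ✓  (c1,s4) ✓  (c2,s1) ✓  (c2,s2) ✓  (c2,s3) ✓  (c2,s4) ✓  (c3,s1) ✓  (c3,s2) ✓  (c3,s3) ✗  (c3,s4) ✓
Counterexamples (restrictor pairs failing the scope): 2.

2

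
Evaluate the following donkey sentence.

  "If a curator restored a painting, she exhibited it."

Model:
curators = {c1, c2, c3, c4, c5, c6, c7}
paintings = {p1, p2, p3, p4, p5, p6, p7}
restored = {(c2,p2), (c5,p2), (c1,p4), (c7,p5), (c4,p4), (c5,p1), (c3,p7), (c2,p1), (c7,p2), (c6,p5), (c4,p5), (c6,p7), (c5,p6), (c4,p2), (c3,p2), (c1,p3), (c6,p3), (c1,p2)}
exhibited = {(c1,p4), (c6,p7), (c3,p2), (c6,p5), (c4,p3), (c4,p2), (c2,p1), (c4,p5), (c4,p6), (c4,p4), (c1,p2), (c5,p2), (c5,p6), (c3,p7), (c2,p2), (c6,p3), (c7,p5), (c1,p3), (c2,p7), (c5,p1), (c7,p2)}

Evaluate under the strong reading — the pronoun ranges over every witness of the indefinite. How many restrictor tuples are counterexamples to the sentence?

0

"it" takes "a painting" as antecedent — a donkey pronoun bound across the clause boundary.
Strong reading: for every (c,p) with restored(c,p), exhibited(c,p).
Restrictor pairs: (c1,p2) ✓  (c1,p3) ✓  (c1,p4) ✓  (c2,p1) ✓  (c2,p2) ✓  (c3,p2) ✓  (c3,p7) ✓  (c4,p2) ✓  (c4,p4) ✓  (c4,p5) ✓  (c5,p1) ✓  (c5,p2) ✓  (c5,p6) ✓  (c6,p3) ✓  (c6,p5) ✓  (c6,p7) ✓  (c7,p2) ✓  (c7,p5) ✓
Counterexamples (restrictor pairs failing the scope): 0.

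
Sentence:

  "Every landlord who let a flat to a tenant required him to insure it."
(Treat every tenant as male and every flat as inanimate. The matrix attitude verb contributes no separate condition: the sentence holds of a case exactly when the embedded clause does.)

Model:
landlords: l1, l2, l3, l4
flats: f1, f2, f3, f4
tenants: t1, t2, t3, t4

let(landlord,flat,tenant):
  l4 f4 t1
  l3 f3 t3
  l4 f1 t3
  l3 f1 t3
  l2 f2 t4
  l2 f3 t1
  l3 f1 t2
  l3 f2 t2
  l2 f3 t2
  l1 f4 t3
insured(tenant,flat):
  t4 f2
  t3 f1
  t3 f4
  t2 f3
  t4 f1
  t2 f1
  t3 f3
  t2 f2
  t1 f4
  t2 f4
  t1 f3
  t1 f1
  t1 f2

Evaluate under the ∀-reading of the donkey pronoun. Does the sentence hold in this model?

"him" takes "a tenant" as antecedent and "it" takes "a flat"; both are donkey pronouns co-varying with the restrictor.
Strong reading: for every (l,f,t) with let(l,f,t), insured(t,f).
Restrictor triples: (l1,f4,t3)→insured(t3,f4) ✓  (l2,f2,t4)→insured(t4,f2) ✓  (l2,f3,t1)→insured(t1,f3) ✓  (l2,f3,t2)→insured(t2,f3) ✓  (l3,f1,t2)→insured(t2,f1) ✓  (l3,f1,t3)→insured(t3,f1) ✓  (l3,f2,t2)→insured(t2,f2) ✓  (l3,f3,t3)→insured(t3,f3) ✓  (l4,f1,t3)→insured(t3,f1) ✓  (l4,f4,t1)→insured(t1,f4) ✓
Every restrictor triple satisfies the scope.

True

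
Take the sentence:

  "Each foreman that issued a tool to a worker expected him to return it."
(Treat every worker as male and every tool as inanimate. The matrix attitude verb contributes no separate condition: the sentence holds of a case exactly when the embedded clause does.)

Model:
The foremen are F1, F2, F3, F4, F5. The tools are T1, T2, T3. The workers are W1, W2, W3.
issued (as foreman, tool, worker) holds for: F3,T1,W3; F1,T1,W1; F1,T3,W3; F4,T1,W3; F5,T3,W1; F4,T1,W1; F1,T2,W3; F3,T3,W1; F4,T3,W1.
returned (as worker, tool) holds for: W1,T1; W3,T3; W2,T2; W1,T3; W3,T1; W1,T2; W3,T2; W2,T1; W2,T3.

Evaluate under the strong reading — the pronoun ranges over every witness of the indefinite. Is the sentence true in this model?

True

"him" takes "a worker" as antecedent and "it" takes "a tool"; both are donkey pronouns co-varying with the restrictor.
Strong reading: for every (f,t,w) with issued(f,t,w), returned(w,t).
Restrictor triples: (F1,T1,W1)→returned(W1,T1) ✓  (F1,T2,W3)→returned(W3,T2) ✓  (F1,T3,W3)→returned(W3,T3) ✓  (F3,T1,W3)→returned(W3,T1) ✓  (F3,T3,W1)→returned(W1,T3) ✓  (F4,T1,W1)→returned(W1,T1) ✓  (F4,T1,W3)→returned(W3,T1) ✓  (F4,T3,W1)→returned(W1,T3) ✓  (F5,T3,W1)→returned(W1,T3) ✓
Every restrictor triple satisfies the scope.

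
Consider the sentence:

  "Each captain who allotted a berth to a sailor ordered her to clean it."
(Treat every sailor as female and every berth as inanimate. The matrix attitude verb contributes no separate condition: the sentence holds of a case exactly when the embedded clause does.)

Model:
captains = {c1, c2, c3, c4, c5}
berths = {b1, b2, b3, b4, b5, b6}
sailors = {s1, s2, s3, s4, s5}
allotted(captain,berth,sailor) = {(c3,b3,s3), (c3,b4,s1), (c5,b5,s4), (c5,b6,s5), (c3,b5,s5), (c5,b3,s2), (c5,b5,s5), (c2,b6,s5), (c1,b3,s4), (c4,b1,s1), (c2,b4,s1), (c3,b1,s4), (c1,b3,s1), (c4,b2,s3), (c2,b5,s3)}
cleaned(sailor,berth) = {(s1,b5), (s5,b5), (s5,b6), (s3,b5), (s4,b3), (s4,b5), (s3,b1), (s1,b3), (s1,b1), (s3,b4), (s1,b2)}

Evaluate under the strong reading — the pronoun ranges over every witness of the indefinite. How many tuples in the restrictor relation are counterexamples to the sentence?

6

"her" takes "a sailor" as antecedent and "it" takes "a berth"; both are donkey pronouns co-varying with the restrictor.
Strong reading: for every (c,b,s) with allotted(c,b,s), cleaned(s,b).
Restrictor triples: (c1,b3,s1)→cleaned(s1,b3) ✓  (c1,b3,s4)→cleaned(s4,b3) ✓  (c2,b4,s1)→cleaned(s1,b4) ✗  (c2,b5,s3)→cleaned(s3,b5) ✓  (c2,b6,s5)→cleaned(s5,b6) ✓  (c3,b1,s4)→cleaned(s4,b1) ✗  (c3,b3,s3)→cleaned(s3,b3) ✗  (c3,b4,s1)→cleaned(s1,b4) ✗  (c3,b5,s5)→cleaned(s5,b5) ✓  (c4,b1,s1)→cleaned(s1,b1) ✓  (c4,b2,s3)→cleaned(s3,b2) ✗  (c5,b3,s2)→cleaned(s2,b3) ✗  (c5,b5,s4)→cleaned(s4,b5) ✓  (c5,b5,s5)→cleaned(s5,b5) ✓  (c5,b6,s5)→cleaned(s5,b6) ✓
Counterexamples (restrictor triples failing the scope): 6.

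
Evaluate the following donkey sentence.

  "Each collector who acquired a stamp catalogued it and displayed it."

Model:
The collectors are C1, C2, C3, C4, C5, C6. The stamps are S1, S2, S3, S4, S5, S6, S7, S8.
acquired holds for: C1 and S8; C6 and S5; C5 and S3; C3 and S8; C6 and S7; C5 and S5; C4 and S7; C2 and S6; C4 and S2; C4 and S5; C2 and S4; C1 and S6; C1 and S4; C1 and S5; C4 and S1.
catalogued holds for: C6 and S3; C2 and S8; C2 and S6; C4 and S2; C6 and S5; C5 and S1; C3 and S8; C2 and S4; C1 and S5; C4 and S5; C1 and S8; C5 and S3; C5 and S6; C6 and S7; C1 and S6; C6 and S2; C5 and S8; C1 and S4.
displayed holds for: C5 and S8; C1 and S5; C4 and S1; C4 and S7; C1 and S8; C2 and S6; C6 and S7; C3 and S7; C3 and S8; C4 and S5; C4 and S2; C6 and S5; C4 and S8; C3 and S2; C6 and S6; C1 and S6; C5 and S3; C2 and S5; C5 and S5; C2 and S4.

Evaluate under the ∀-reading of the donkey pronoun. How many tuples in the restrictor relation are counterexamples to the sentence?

4

"it" takes "a stamp" as antecedent — a donkey pronoun bound across the clause boundary.
Strong reading: for every (c,s) with acquired(c,s), catalogued(c,s) ∧ displayed(c,s).
Restrictor pairs: (C1,S4) ✗  (C1,S5) ✓  (C1,S6) ✓  (C1,S8) ✓  (C2,S4) ✓  (C2,S6) ✓  (C3,S8) ✓  (C4,S1) ✗  (C4,S2) ✓  (C4,S5) ✓  (C4,S7) ✗  (C5,S3) ✓  (C5,S5) ✗  (C6,S5) ✓  (C6,S7) ✓
Counterexamples (restrictor pairs failing the scope): 4.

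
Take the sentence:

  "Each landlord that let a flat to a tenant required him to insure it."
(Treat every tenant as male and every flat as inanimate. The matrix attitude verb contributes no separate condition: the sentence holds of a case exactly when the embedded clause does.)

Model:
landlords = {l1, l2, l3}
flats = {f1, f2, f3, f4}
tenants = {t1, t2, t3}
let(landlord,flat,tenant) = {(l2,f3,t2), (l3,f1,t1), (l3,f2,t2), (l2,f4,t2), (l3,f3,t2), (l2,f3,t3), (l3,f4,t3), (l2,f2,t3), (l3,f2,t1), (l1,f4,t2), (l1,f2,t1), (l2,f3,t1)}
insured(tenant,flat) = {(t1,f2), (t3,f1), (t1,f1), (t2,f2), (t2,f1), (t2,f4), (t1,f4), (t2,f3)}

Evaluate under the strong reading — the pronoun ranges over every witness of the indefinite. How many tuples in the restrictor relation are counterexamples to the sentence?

4

"him" takes "a tenant" as antecedent and "it" takes "a flat"; both are donkey pronouns co-varying with the restrictor.
Strong reading: for every (l,f,t) with let(l,f,t), insured(t,f).
Restrictor triples: (l1,f2,t1)→insured(t1,f2) ✓  (l1,f4,t2)→insured(t2,f4) ✓  (l2,f2,t3)→insured(t3,f2) ✗  (l2,f3,t1)→insured(t1,f3) ✗  (l2,f3,t2)→insured(t2,f3) ✓  (l2,f3,t3)→insured(t3,f3) ✗  (l2,f4,t2)→insured(t2,f4) ✓  (l3,f1,t1)→insured(t1,f1) ✓  (l3,f2,t1)→insured(t1,f2) ✓  (l3,f2,t2)→insured(t2,f2) ✓  (l3,f3,t2)→insured(t2,f3) ✓  (l3,f4,t3)→insured(t3,f4) ✗
Counterexamples (restrictor triples failing the scope): 4.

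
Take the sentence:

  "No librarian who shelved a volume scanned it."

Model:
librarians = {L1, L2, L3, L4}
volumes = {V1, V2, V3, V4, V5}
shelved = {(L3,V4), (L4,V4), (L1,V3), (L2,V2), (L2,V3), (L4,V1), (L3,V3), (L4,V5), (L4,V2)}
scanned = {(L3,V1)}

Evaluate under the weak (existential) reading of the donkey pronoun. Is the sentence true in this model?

"it" takes "a volume" as antecedent — a donkey pronoun bound across the clause boundary.
Truth condition: for no (l,v) with shelved(l,v) does scanned(l,v) hold.
Restrictor pairs — does the scope hold? (L1,V3):fails  (L2,V2):fails  (L2,V3):fails  (L3,V3):fails  (L3,V4):fails  (L4,V1):fails  (L4,V2):fails  (L4,V4):fails  (L4,V5):fails
Scope holds for no restrictor pair, so the sentence is true.

True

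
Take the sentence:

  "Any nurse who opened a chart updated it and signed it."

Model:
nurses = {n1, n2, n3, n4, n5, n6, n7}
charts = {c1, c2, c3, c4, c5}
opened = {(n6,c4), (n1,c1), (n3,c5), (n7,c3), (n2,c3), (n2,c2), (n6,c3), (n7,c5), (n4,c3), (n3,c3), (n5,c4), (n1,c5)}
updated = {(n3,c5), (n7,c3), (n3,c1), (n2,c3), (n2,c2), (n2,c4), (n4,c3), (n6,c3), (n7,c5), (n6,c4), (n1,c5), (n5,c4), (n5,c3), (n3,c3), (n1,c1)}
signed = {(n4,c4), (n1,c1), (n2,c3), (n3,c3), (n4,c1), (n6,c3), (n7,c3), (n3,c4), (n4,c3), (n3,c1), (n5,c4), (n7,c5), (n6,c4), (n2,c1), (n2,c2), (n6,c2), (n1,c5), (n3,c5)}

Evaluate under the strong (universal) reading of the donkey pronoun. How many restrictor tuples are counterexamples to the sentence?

"it" takes "a chart" as antecedent — a donkey pronoun bound across the clause boundary.
Strong reading: for every (n,c) with opened(n,c), updated(n,c) ∧ signed(n,c).
Restrictor pairs: (n1,c1) ✓  (n1,c5) ✓  (n2,c2) ✓  (n2,c3) ✓  (n3,c3) ✓  (n3,c5) ✓  (n4,c3) ✓  (n5,c4) ✓  (n6,c3) ✓  (n6,c4) ✓  (n7,c3) ✓  (n7,c5) ✓
Counterexamples (restrictor pairs failing the scope): 0.

0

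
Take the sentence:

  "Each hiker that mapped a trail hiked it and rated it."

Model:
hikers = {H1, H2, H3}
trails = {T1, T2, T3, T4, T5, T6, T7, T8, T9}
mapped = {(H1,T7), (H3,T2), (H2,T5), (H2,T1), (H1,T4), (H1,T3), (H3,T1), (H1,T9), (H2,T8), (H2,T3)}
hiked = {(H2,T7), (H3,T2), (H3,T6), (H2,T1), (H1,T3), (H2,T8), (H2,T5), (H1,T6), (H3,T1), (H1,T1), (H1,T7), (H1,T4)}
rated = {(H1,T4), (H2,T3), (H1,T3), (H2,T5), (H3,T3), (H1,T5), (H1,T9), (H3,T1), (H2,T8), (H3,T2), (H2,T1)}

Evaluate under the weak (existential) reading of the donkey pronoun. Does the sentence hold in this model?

True

"it" takes "a trail" as antecedent — a donkey pronoun bound across the clause boundary.
Weak reading: every hiker h with some mapped-trail has at least one mapped-trail t such that hiked(h,t) ∧ rated(h,t).
Per hiker: H1:✓  H2:✓  H3:✓
Every hiker in the restrictor has a witness.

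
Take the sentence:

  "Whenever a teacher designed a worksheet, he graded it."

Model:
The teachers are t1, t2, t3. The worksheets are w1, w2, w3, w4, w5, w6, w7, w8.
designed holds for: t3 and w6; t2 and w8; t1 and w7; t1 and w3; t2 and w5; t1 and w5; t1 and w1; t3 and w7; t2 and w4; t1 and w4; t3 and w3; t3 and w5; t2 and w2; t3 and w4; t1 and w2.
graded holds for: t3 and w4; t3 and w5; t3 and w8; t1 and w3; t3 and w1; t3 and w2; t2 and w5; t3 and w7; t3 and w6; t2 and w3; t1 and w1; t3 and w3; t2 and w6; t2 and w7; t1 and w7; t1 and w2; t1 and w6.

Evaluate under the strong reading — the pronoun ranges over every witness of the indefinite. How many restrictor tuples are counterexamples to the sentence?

"it" takes "a worksheet" as antecedent — a donkey pronoun bound across the clause boundary.
Strong reading: for every (t,w) with designed(t,w), graded(t,w).
Restrictor pairs: (t1,w1) ✓  (t1,w2) ✓  (t1,w3) ✓  (t1,w4) ✗  (t1,w5) ✗  (t1,w7) ✓  (t2,w2) ✗  (t2,w4) ✗  (t2,w5) ✓  (t2,w8) ✗  (t3,w3) ✓  (t3,w4) ✓  (t3,w5) ✓  (t3,w6) ✓  (t3,w7) ✓
Counterexamples (restrictor pairs failing the scope): 5.

5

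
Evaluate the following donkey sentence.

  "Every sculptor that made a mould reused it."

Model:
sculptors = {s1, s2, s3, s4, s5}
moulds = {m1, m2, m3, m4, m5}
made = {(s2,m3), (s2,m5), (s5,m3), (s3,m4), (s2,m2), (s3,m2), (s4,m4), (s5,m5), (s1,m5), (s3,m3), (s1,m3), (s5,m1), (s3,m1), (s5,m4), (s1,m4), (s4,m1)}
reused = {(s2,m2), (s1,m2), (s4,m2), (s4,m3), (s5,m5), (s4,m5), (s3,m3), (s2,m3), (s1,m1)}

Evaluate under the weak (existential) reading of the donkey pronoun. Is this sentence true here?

False

"it" takes "a mould" as antecedent — a donkey pronoun bound across the clause boundary.
Weak reading: every sculptor s with some made-mould has at least one made-mould m such that reused(s,m).
Per sculptor: s1:✗  s2:✓  s3:✓  s4:✗  s5:✓
s1 has no witness among its made-moulds.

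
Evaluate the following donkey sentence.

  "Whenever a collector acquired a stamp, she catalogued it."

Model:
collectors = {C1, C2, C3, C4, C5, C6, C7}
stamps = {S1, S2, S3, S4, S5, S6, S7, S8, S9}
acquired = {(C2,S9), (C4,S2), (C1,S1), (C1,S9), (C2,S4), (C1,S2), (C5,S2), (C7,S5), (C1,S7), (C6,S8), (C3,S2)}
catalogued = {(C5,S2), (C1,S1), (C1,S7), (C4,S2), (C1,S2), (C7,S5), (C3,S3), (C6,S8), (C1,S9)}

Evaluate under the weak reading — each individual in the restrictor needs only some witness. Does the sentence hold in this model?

"it" takes "a stamp" as antecedent — a donkey pronoun bound across the clause boundary.
Weak reading: every collector c with some acquired-stamp has at least one acquired-stamp s such that catalogued(c,s).
Per collector: C1:✓  C2:✗  C3:✗  C4:✓  C5:✓  C6:✓  C7:✓
C2 has no witness among its acquired-stamps.

False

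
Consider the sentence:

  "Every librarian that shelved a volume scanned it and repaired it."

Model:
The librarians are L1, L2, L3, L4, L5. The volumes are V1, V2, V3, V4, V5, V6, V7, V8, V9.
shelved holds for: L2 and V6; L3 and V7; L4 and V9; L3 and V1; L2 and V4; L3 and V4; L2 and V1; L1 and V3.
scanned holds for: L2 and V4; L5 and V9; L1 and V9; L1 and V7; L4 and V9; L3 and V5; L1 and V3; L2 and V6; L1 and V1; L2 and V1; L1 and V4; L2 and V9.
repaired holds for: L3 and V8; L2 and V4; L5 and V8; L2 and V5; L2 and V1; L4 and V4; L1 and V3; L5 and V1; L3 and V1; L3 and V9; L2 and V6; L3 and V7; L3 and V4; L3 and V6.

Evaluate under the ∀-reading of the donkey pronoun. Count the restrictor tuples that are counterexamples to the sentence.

4

"it" takes "a volume" as antecedent — a donkey pronoun bound across the clause boundary.
Strong reading: for every (l,v) with shelved(l,v), scanned(l,v) ∧ repaired(l,v).
Restrictor pairs: (L1,V3) ✓  (L2,V1) ✓  (L2,V4) ✓  (L2,V6) ✓  (L3,V1) ✗  (L3,V4) ✗  (L3,V7) ✗  (L4,V9) ✗
Counterexamples (restrictor pairs failing the scope): 4.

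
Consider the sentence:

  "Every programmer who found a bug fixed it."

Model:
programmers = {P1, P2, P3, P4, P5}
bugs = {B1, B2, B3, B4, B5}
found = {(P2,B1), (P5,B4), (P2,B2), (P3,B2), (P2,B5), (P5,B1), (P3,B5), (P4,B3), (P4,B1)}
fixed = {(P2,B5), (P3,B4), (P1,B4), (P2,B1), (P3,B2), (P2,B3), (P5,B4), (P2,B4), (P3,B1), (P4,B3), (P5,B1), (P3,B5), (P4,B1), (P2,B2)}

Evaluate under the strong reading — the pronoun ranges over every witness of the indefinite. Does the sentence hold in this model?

True

"it" takes "a bug" as antecedent — a donkey pronoun bound across the clause boundary.
Strong reading: for every (p,b) with found(p,b), fixed(p,b).
Restrictor pairs: (P2,B1) ✓  (P2,B2) ✓  (P2,B5) ✓  (P3,B2) ✓  (P3,B5) ✓  (P4,B1) ✓  (P4,B3) ✓  (P5,B1) ✓  (P5,B4) ✓
Every restrictor pair satisfies the scope.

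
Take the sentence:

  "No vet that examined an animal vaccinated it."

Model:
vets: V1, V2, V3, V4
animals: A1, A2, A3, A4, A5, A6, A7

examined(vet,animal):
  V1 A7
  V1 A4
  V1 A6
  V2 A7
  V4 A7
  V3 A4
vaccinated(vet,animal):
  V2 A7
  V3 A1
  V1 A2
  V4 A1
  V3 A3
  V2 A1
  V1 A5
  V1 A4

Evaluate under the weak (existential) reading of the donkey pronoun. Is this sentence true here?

False

"it" takes "an animal" as antecedent — a donkey pronoun bound across the clause boundary.
Truth condition: for no (v,a) with examined(v,a) does vaccinated(v,a) hold.
Restrictor pairs — does the scope hold? (V1,A4):holds  (V1,A6):fails  (V1,A7):fails  (V2,A7):holds  (V3,A4):fails  (V4,A7):fails
Scope holds for 2 pair(s), so the sentence is false.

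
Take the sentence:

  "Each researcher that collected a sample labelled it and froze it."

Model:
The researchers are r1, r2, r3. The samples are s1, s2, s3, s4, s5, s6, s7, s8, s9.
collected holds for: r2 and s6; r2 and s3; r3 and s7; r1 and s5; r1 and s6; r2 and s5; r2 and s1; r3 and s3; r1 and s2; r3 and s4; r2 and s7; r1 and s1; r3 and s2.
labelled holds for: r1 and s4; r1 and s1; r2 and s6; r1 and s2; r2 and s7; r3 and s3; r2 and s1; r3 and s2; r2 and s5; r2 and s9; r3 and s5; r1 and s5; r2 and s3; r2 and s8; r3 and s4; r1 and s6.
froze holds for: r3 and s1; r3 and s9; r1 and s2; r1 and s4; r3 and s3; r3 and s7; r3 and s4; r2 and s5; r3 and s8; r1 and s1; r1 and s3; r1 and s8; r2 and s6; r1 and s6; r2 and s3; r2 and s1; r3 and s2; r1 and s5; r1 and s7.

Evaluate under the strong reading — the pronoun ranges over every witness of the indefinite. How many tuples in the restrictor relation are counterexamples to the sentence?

"it" takes "a sample" as antecedent — a donkey pronoun bound across the clause boundary.
Strong reading: for every (r,s) with collected(r,s), labelled(r,s) ∧ froze(r,s).
Restrictor pairs: (r1,s1) ✓  (r1,s2) ✓  (r1,s5) ✓  (r1,s6) ✓  (r2,s1) ✓  (r2,s3) ✓  (r2,s5) ✓  (r2,s6) ✓  (r2,s7) ✗  (r3,s2) ✓  (r3,s3) ✓  (r3,s4) ✓  (r3,s7) ✗
Counterexamples (restrictor pairs failing the scope): 2.

2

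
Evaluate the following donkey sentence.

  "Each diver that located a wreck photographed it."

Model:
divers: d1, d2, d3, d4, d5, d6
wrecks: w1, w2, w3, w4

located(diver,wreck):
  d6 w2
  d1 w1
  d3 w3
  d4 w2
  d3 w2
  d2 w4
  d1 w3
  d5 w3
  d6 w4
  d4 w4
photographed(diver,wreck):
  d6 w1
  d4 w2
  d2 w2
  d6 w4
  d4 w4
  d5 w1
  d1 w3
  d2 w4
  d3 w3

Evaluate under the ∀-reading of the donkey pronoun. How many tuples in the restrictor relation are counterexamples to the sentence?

"it" takes "a wreck" as antecedent — a donkey pronoun bound across the clause boundary.
Strong reading: for every (d,w) with located(d,w), photographed(d,w).
Restrictor pairs: (d1,w1) ✗  (d1,w3) ✓  (d2,w4) ✓  (d3,w2) ✗  (d3,w3) ✓  (d4,w2) ✓  (d4,w4) ✓  (d5,w3) ✗  (d6,w2) ✗  (d6,w4) ✓
Counterexamples (restrictor pairs failing the scope): 4.

4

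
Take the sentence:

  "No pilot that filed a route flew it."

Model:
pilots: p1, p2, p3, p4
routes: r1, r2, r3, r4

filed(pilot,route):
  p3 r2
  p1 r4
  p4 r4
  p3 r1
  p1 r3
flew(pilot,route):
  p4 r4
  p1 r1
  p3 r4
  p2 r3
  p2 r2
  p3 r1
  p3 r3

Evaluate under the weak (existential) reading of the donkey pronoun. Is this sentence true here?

False

"it" takes "a route" as antecedent — a donkey pronoun bound across the clause boundary.
Truth condition: for no (p,r) with filed(p,r) does flew(p,r) hold.
Restrictor pairs — does the scope hold? (p1,r3):fails  (p1,r4):fails  (p3,r1):holds  (p3,r2):fails  (p4,r4):holds
Scope holds for 2 pair(s), so the sentence is false.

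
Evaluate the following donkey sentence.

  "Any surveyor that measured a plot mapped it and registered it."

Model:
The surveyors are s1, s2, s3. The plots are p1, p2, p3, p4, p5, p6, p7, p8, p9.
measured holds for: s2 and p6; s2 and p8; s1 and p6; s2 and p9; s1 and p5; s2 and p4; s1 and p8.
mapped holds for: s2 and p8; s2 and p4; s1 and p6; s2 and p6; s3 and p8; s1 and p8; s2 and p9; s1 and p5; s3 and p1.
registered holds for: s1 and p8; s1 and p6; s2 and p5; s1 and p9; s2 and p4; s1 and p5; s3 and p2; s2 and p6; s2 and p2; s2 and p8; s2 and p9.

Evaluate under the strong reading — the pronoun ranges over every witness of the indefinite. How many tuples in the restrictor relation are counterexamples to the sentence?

0

"it" takes "a plot" as antecedent — a donkey pronoun bound across the clause boundary.
Strong reading: for every (s,p) with measured(s,p), mapped(s,p) ∧ registered(s,p).
Restrictor pairs: (s1,p5) ✓  (s1,p6) ✓  (s1,p8) ✓  (s2,p4) ✓  (s2,p6) ✓  (s2,p8) ✓  (s2,p9) ✓
Counterexamples (restrictor pairs failing the scope): 0.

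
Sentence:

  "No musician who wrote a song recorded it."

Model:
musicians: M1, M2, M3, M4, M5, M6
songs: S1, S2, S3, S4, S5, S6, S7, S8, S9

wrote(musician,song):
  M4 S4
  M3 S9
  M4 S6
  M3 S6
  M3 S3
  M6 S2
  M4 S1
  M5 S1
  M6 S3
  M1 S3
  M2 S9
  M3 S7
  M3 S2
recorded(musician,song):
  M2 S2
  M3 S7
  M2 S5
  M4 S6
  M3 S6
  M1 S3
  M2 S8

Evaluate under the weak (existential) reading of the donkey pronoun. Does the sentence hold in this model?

False

"it" takes "a song" as antecedent — a donkey pronoun bound across the clause boundary.
Truth condition: for no (m,s) with wrote(m,s) does recorded(m,s) hold.
Restrictor pairs — does the scope hold? (M1,S3):holds  (M2,S9):fails  (M3,S2):fails  (M3,S3):fails  (M3,S6):holds  (M3,S7):holds  (M3,S9):fails  (M4,S1):fails  (M4,S4):fails  (M4,S6):holds  (M5,S1):fails  (M6,S2):fails  (M6,S3):fails
Scope holds for 4 pair(s), so the sentence is false.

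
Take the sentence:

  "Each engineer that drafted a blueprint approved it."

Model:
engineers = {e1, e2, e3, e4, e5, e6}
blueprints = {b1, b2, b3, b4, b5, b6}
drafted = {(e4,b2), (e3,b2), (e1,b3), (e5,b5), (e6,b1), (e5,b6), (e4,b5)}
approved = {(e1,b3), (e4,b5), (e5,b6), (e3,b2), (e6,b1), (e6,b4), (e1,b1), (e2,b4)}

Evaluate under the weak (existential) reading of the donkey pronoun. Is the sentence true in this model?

True

"it" takes "a blueprint" as antecedent — a donkey pronoun bound across the clause boundary.
Weak reading: every engineer e with some drafted-blueprint has at least one drafted-blueprint b such that approved(e,b).
Per engineer: e1:✓  e3:✓  e4:✓  e5:✓  e6:✓
Every engineer in the restrictor has a witness.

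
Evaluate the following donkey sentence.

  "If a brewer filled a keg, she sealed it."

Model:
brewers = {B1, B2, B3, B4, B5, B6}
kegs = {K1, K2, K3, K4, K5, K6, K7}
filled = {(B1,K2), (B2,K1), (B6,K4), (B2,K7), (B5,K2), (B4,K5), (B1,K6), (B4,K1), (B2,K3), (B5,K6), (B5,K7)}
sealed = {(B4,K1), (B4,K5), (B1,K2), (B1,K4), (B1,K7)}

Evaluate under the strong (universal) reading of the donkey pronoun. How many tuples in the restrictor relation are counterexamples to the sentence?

8

"it" takes "a keg" as antecedent — a donkey pronoun bound across the clause boundary.
Strong reading: for every (b,k) with filled(b,k), sealed(b,k).
Restrictor pairs: (B1,K2) ✓  (B1,K6) ✗  (B2,K1) ✗  (B2,K3) ✗  (B2,K7) ✗  (B4,K1) ✓  (B4,K5) ✓  (B5,K2) ✗  (B5,K6) ✗  (B5,K7) ✗  (B6,K4) ✗
Counterexamples (restrictor pairs failing the scope): 8.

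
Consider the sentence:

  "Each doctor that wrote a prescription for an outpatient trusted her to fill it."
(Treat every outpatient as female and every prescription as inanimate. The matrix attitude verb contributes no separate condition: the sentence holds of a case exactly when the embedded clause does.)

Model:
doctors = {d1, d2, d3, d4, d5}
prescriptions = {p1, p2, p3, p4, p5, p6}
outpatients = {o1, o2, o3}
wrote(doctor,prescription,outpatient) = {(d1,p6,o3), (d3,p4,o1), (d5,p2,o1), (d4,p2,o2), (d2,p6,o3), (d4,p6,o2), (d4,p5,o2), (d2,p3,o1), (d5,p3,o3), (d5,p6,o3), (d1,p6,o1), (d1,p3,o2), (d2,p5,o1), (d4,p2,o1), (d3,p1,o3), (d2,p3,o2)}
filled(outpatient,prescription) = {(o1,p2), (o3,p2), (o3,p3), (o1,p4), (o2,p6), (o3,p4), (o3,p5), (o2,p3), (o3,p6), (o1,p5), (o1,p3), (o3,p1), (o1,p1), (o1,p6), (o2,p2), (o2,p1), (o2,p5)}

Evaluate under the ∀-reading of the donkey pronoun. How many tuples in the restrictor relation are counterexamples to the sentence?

"her" takes "an outpatient" as antecedent and "it" takes "a prescription"; both are donkey pronouns co-varying with the restrictor.
Strong reading: for every (d,p,o) with wrote(d,p,o), filled(o,p).
Restrictor triples: (d1,p3,o2)→filled(o2,p3) ✓  (d1,p6,o1)→filled(o1,p6) ✓  (d1,p6,o3)→filled(o3,p6) ✓  (d2,p3,o1)→filled(o1,p3) ✓  (d2,p3,o2)→filled(o2,p3) ✓  (d2,p5,o1)→filled(o1,p5) ✓  (d2,p6,o3)→filled(o3,p6) ✓  (d3,p1,o3)→filled(o3,p1) ✓  (d3,p4,o1)→filled(o1,p4) ✓  (d4,p2,o1)→filled(o1,p2) ✓  (d4,p2,o2)→filled(o2,p2) ✓  (d4,p5,o2)→filled(o2,p5) ✓  (d4,p6,o2)→filled(o2,p6) ✓  (d5,p2,o1)→filled(o1,p2) ✓  (d5,p3,o3)→filled(o3,p3) ✓  (d5,p6,o3)→filled(o3,p6) ✓
Counterexamples (restrictor triples failing the scope): 0.

0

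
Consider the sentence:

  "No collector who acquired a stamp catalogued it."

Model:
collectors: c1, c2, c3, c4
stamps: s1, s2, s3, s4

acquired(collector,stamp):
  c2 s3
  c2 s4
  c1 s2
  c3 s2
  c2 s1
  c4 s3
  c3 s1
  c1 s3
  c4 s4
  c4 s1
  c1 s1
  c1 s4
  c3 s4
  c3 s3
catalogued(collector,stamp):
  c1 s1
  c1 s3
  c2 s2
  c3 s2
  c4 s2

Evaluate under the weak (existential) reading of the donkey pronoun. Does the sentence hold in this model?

"it" takes "a stamp" as antecedent — a donkey pronoun bound across the clause boundary.
Truth condition: for no (c,s) with acquired(c,s) does catalogued(c,s) hold.
Restrictor pairs — does the scope hold? (c1,s1):holds  (c1,s2):fails  (c1,s3):holds  (c1,s4):fails  (c2,s1):fails  (c2,s3):fails  (c2,s4):fails  (c3,s1):fails  (c3,s2):holds  (c3,s3):fails  (c3,s4):fails  (c4,s1):fails  (c4,s3):fails  (c4,s4):fails
Scope holds for 3 pair(s), so the sentence is false.

False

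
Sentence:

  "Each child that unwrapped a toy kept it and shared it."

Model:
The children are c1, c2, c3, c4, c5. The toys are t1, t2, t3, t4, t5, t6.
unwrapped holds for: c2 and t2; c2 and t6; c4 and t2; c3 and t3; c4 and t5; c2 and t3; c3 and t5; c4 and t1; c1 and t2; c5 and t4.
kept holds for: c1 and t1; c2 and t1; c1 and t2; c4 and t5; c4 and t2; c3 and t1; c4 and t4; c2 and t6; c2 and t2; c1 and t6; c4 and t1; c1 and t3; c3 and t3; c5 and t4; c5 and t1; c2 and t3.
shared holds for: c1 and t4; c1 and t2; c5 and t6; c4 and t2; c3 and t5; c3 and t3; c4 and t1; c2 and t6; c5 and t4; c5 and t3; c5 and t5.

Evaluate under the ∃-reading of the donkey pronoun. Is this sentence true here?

True

"it" takes "a toy" as antecedent — a donkey pronoun bound across the clause boundary.
Weak reading: every child c with some unwrapped-toy has at least one unwrapped-toy t such that kept(c,t) ∧ shared(c,t).
Per child: c1:✓  c2:✓  c3:✓  c4:✓  c5:✓
Every child in the restrictor has a witness.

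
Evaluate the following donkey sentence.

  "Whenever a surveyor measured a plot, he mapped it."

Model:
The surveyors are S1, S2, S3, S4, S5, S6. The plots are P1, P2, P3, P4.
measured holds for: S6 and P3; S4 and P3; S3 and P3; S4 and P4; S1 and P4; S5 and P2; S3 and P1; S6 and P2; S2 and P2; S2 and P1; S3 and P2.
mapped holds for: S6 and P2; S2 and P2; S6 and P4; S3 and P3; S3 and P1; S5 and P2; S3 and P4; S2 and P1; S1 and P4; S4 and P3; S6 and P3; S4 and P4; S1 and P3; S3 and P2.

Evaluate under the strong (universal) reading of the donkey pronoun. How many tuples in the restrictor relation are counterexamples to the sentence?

"it" takes "a plot" as antecedent — a donkey pronoun bound across the clause boundary.
Strong reading: for every (s,p) with measured(s,p), mapped(s,p).
Restrictor pairs: (S1,P4) ✓  (S2,P1) ✓  (S2,P2) ✓  (S3,P1) ✓  (S3,P2) ✓  (S3,P3) ✓  (S4,P3) ✓  (S4,P4) ✓  (S5,P2) ✓  (S6,P2) ✓  (S6,P3) ✓
Counterexamples (restrictor pairs failing the scope): 0.

0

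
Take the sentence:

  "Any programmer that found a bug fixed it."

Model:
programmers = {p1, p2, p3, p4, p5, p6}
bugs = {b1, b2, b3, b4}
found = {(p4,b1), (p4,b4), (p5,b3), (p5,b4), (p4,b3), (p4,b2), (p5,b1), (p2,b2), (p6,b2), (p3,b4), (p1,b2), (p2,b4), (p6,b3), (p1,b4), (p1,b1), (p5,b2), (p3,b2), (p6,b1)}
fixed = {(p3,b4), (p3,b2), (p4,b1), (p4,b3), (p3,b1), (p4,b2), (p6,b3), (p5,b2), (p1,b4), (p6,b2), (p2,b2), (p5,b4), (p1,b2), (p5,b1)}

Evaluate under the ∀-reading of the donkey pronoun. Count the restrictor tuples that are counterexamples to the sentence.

5

"it" takes "a bug" as antecedent — a donkey pronoun bound across the clause boundary.
Strong reading: for every (p,b) with found(p,b), fixed(p,b).
Restrictor pairs: (p1,b1) ✗  (p1,b2) ✓  (p1,b4) ✓  (p2,b2) ✓  (p2,b4) ✗  (p3,b2) ✓  (p3,b4) ✓  (p4,b1) ✓  (p4,b2) ✓  (p4,b3) ✓  (p4,b4) ✗  (p5,b1) ✓  (p5,b2) ✓  (p5,b3) ✗  (p5,b4) ✓  (p6,b1) ✗  (p6,b2) ✓  (p6,b3) ✓
Counterexamples (restrictor pairs failing the scope): 5.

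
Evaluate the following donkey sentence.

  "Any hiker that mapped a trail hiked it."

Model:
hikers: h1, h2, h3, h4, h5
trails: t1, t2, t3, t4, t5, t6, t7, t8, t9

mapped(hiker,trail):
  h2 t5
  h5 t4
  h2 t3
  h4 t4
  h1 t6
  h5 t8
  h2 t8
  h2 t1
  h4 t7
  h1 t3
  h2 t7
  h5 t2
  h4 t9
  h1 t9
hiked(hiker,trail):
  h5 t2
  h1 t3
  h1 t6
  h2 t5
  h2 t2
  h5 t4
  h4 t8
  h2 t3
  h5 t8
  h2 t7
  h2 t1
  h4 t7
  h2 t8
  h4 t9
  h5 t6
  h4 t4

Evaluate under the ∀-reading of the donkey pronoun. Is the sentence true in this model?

"it" takes "a trail" as antecedent — a donkey pronoun bound across the clause boundary.
Strong reading: for every (h,t) with mapped(h,t), hiked(h,t).
Restrictor pairs: (h1,t3) ✓  (h1,t6) ✓  (h1,t9) ✗  (h2,t1) ✓  (h2,t3) ✓  (h2,t5) ✓  (h2,t7) ✓  (h2,t8) ✓  (h4,t4) ✓  (h4,t7) ✓  (h4,t9) ✓  (h5,t2) ✓  (h5,t4) ✓  (h5,t8) ✓
Counterexample: (h1,t9) is in mapped but fails the scope.

False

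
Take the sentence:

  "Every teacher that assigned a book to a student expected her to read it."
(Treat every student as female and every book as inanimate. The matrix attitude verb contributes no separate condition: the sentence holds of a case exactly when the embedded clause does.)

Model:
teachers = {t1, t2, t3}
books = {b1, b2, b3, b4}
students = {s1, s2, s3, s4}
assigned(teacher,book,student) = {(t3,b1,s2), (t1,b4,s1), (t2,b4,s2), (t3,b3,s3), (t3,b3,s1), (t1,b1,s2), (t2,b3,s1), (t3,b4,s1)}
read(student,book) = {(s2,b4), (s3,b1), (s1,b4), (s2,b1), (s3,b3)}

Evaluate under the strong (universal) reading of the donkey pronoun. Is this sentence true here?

False

"her" takes "a student" as antecedent and "it" takes "a book"; both are donkey pronouns co-varying with the restrictor.
Strong reading: for every (t,b,s) with assigned(t,b,s), read(s,b).
Restrictor triples: (t1,b1,s2)→read(s2,b1) ✓  (t1,b4,s1)→read(s1,b4) ✓  (t2,b3,s1)→read(s1,b3) ✗  (t2,b4,s2)→read(s2,b4) ✓  (t3,b1,s2)→read(s2,b1) ✓  (t3,b3,s1)→read(s1,b3) ✗  (t3,b3,s3)→read(s3,b3) ✓  (t3,b4,s1)→read(s1,b4) ✓
Counterexample: (t2,b3,s1) — read(s1,b3) does not hold.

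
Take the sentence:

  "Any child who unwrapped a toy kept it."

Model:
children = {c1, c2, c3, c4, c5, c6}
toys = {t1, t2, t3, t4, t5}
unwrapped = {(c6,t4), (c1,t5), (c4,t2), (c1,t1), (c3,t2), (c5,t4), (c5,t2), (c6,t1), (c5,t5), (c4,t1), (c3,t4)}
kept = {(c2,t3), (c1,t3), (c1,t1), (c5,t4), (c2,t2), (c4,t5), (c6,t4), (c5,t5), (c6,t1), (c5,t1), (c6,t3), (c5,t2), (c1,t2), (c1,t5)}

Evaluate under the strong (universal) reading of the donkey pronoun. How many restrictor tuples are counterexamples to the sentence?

4

"it" takes "a toy" as antecedent — a donkey pronoun bound across the clause boundary.
Strong reading: for every (c,t) with unwrapped(c,t), kept(c,t).
Restrictor pairs: (c1,t1) ✓  (c1,t5) ✓  (c3,t2) ✗  (c3,t4) ✗  (c4,t1) ✗  (c4,t2) ✗  (c5,t2) ✓  (c5,t4) ✓  (c5,t5) ✓  (c6,t1) ✓  (c6,t4) ✓
Counterexamples (restrictor pairs failing the scope): 4.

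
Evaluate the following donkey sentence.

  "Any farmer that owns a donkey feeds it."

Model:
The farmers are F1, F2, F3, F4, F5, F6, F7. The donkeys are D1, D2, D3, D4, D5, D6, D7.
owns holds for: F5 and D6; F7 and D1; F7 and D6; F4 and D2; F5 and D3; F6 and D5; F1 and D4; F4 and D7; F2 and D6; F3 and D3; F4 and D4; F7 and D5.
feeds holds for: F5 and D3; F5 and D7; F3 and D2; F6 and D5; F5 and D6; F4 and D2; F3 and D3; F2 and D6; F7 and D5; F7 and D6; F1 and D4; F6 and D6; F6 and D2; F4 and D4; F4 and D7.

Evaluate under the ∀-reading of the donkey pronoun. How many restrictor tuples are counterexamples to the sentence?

"it" takes "a donkey" as antecedent — a donkey pronoun bound across the clause boundary.
Strong reading: for every (f,d) with owns(f,d), feeds(f,d).
Restrictor pairs: (F1,D4) ✓  (F2,D6) ✓  (F3,D3) ✓  (F4,D2) ✓  (F4,D4) ✓  (F4,D7) ✓  (F5,D3) ✓  (F5,D6) ✓  (F6,D5) ✓  (F7,D1) ✗  (F7,D5) ✓  (F7,D6) ✓
Counterexamples (restrictor pairs failing the scope): 1.

1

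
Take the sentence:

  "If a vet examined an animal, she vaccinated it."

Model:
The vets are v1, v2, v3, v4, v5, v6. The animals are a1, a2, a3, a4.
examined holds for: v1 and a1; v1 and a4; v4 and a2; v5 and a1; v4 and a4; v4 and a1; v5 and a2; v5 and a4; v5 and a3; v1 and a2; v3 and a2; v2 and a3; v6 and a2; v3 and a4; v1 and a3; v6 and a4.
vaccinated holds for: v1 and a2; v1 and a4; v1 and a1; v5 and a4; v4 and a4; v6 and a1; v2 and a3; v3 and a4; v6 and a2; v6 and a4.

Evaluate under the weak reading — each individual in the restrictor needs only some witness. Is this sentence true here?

"it" takes "an animal" as antecedent — a donkey pronoun bound across the clause boundary.
Weak reading: every vet v with some examined-animal has at least one examined-animal a such that vaccinated(v,a).
Per vet: v1:✓  v2:✓  v3:✓  v4:✓  v5:✓  v6:✓
Every vet in the restrictor has a witness.

True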